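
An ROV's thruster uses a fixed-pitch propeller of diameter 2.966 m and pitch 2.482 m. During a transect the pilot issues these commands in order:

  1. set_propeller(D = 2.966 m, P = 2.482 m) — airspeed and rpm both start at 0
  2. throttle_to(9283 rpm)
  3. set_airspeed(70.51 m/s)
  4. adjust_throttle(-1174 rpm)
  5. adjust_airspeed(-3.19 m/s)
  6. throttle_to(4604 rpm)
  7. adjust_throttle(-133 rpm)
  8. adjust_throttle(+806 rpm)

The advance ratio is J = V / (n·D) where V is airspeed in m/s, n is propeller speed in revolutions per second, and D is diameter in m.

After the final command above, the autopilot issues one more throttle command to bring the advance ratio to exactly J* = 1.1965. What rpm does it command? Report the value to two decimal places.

rpm = 1138.18

set_propeller: D = 2.966 m, P = 2.482 m (p = P/D = 0.836817); state ← (V=0, rpm=0)
throttle_to(9283): rpm ← 9283
set_airspeed(70.51): V ← 70.51 m/s
adjust_throttle(-1174): rpm ← 9283 -1174 = 8109
adjust_airspeed(-3.19): V ← 70.51 -3.19 = 67.32 m/s
throttle_to(4604): rpm ← 4604
adjust_throttle(-133): rpm ← 4604 -133 = 4471
adjust_throttle(+806): rpm ← 4471 +806 = 5277
final state: V = 67.32 m/s, rpm = 5277 → n = rpm/60 = 87.950000 rev/s
target J* = 1.1965; solve J* = V/(n·D) for n: n = V/(J*·D) = 67.32/(1.1965 × 2.966) = 18.969691 rev/s
rpm = 60·n = 1138.181463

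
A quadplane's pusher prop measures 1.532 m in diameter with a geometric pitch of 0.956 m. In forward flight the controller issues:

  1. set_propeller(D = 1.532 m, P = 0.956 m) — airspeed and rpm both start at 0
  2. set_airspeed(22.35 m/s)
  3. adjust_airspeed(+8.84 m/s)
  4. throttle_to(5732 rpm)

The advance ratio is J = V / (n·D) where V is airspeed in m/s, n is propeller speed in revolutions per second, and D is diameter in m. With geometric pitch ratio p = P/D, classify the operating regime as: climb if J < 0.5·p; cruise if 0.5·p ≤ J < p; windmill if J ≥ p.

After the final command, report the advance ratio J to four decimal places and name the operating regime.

J = 0.2131, regime = climb

set_propeller: D = 1.532 m, P = 0.956 m (p = P/D = 0.624021); state ← (V=0, rpm=0)
set_airspeed(22.35): V ← 22.35 m/s
adjust_airspeed(+8.84): V ← 22.35 +8.84 = 31.19 m/s
throttle_to(5732): rpm ← 5732
final state: V = 31.19 m/s, rpm = 5732 → n = rpm/60 = 95.533333 rev/s
J = V / (n·D) = 31.19 / (95.533333 × 1.532) = 0.213109
regime bands: climb J<0.3120 | cruise [0.3120, 0.6240) | windmill J≥0.6240
J = 0.2131 → climb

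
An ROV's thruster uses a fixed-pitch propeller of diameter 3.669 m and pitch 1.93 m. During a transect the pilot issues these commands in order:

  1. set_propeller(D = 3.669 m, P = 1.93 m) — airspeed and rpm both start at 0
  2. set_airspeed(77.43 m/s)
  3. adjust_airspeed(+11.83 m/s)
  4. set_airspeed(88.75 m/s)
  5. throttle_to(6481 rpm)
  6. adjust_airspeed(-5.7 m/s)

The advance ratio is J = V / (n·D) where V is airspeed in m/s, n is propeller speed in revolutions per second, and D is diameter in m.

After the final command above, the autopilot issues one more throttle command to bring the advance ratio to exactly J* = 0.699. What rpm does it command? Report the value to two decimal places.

rpm = 1942.97

set_propeller: D = 3.669 m, P = 1.93 m (p = P/D = 0.526029); state ← (V=0, rpm=0)
set_airspeed(77.43): V ← 77.43 m/s
adjust_airspeed(+11.83): V ← 77.43 +11.83 = 89.26 m/s
set_airspeed(88.75): V ← 88.75 m/s
throttle_to(6481): rpm ← 6481
adjust_airspeed(-5.7): V ← 88.75 -5.7 = 83.05 m/s
final state: V = 83.05 m/s, rpm = 6481 → n = rpm/60 = 108.016667 rev/s
target J* = 0.699; solve J* = V/(n·D) for n: n = V/(J*·D) = 83.05/(0.699 × 3.669) = 32.382826 rev/s
rpm = 60·n = 1942.969573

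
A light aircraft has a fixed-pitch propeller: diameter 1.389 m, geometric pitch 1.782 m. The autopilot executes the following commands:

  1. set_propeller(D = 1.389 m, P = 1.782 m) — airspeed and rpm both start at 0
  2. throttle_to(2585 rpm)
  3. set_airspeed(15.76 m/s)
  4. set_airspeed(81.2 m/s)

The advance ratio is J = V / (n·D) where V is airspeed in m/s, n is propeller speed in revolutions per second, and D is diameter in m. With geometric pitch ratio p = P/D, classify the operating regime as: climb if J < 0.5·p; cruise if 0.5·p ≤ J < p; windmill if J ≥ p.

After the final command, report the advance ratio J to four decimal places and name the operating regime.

J = 1.3569, regime = windmill

set_propeller: D = 1.389 m, P = 1.782 m (p = P/D = 1.282937); state ← (V=0, rpm=0)
throttle_to(2585): rpm ← 2585
set_airspeed(15.76): V ← 15.76 m/s
set_airspeed(81.2): V ← 81.2 m/s
final state: V = 81.2 m/s, rpm = 2585 → n = rpm/60 = 43.083333 rev/s
J = V / (n·D) = 81.2 / (43.083333 × 1.389) = 1.356890
regime bands: climb J<0.6415 | cruise [0.6415, 1.2829) | windmill J≥1.2829
J = 1.3569 → windmill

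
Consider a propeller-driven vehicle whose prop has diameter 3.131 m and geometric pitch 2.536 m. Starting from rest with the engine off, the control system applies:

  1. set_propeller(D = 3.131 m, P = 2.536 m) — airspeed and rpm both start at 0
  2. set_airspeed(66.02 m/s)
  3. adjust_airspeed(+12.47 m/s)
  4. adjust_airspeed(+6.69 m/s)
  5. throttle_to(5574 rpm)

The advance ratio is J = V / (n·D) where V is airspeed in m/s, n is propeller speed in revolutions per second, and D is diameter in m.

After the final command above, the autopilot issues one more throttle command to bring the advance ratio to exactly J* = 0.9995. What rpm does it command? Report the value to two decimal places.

rpm = 1633.14

set_propeller: D = 3.131 m, P = 2.536 m (p = P/D = 0.809965); state ← (V=0, rpm=0)
set_airspeed(66.02): V ← 66.02 m/s
adjust_airspeed(+12.47): V ← 66.02 +12.47 = 78.49 m/s
adjust_airspeed(+6.69): V ← 78.49 +6.69 = 85.18 m/s
throttle_to(5574): rpm ← 5574
final state: V = 85.18 m/s, rpm = 5574 → n = rpm/60 = 92.900000 rev/s
target J* = 0.9995; solve J* = V/(n·D) for n: n = V/(J*·D) = 85.18/(0.9995 × 3.131) = 27.218975 rev/s
rpm = 60·n = 1633.138511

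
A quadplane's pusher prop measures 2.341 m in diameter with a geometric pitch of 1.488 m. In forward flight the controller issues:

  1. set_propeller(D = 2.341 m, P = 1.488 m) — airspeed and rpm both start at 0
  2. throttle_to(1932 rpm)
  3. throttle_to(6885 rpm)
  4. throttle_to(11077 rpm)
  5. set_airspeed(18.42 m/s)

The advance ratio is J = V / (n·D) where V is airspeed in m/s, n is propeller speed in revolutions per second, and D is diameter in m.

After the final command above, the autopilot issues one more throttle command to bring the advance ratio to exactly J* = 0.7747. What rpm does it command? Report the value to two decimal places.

rpm = 609.40

set_propeller: D = 2.341 m, P = 1.488 m (p = P/D = 0.635626); state ← (V=0, rpm=0)
throttle_to(1932): rpm ← 1932
throttle_to(6885): rpm ← 6885
throttle_to(11077): rpm ← 11077
set_airspeed(18.42): V ← 18.42 m/s
final state: V = 18.42 m/s, rpm = 11077 → n = rpm/60 = 184.616667 rev/s
target J* = 0.7747; solve J* = V/(n·D) for n: n = V/(J*·D) = 18.42/(0.7747 × 2.341) = 10.156748 rev/s
rpm = 60·n = 609.404850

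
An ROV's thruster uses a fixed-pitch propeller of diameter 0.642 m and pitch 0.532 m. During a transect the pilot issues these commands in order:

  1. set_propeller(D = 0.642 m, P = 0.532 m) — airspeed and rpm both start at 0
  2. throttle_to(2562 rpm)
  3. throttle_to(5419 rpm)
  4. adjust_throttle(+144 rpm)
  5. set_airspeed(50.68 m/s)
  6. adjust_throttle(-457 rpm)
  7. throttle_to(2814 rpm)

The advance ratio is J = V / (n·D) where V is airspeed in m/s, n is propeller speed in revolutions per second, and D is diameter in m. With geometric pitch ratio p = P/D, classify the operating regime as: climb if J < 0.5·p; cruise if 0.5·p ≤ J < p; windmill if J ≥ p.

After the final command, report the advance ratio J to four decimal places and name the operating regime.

J = 1.6832, regime = windmill

set_propeller: D = 0.642 m, P = 0.532 m (p = P/D = 0.828660); state ← (V=0, rpm=0)
throttle_to(2562): rpm ← 2562
throttle_to(5419): rpm ← 5419
adjust_throttle(+144): rpm ← 5419 +144 = 5563
set_airspeed(50.68): V ← 50.68 m/s
adjust_throttle(-457): rpm ← 5563 -457 = 5106
throttle_to(2814): rpm ← 2814
final state: V = 50.68 m/s, rpm = 2814 → n = rpm/60 = 46.900000 rev/s
J = V / (n·D) = 50.68 / (46.900000 × 0.642) = 1.683173
regime bands: climb J<0.4143 | cruise [0.4143, 0.8287) | windmill J≥0.8287
J = 1.6832 → windmill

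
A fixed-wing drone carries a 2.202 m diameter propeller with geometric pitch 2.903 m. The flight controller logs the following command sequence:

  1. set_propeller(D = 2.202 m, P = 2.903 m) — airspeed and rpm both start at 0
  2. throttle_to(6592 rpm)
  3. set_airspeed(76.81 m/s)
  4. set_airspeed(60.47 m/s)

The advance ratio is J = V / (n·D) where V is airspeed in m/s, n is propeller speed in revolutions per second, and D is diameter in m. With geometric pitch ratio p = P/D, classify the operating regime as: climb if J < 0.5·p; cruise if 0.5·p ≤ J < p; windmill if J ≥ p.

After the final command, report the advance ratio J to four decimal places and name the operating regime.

set_propeller: D = 2.202 m, P = 2.903 m (p = P/D = 1.318347); state ← (V=0, rpm=0)
throttle_to(6592): rpm ← 6592
set_airspeed(76.81): V ← 76.81 m/s
set_airspeed(60.47): V ← 60.47 m/s
final state: V = 60.47 m/s, rpm = 6592 → n = rpm/60 = 109.866667 rev/s
J = V / (n·D) = 60.47 / (109.866667 × 2.202) = 0.249952
regime bands: climb J<0.6592 | cruise [0.6592, 1.3183) | windmill J≥1.3183
J = 0.2500 → climb

J = 0.2500, regime = climb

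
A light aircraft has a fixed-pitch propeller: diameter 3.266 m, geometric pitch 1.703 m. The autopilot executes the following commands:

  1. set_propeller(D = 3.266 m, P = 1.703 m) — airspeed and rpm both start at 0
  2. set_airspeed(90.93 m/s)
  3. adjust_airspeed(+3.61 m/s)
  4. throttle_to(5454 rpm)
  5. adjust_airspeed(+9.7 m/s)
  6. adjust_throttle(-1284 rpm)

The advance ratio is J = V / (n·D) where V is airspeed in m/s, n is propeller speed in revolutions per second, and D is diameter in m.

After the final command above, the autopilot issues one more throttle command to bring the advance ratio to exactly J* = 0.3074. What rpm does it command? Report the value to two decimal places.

rpm = 6229.68

set_propeller: D = 3.266 m, P = 1.703 m (p = P/D = 0.521433); state ← (V=0, rpm=0)
set_airspeed(90.93): V ← 90.93 m/s
adjust_airspeed(+3.61): V ← 90.93 +3.61 = 94.54 m/s
throttle_to(5454): rpm ← 5454
adjust_airspeed(+9.7): V ← 94.54 +9.7 = 104.24 m/s
adjust_throttle(-1284): rpm ← 5454 -1284 = 4170
final state: V = 104.24 m/s, rpm = 4170 → n = rpm/60 = 69.500000 rev/s
target J* = 0.3074; solve J* = V/(n·D) for n: n = V/(J*·D) = 104.24/(0.3074 × 3.266) = 103.827969 rev/s
rpm = 60·n = 6229.678145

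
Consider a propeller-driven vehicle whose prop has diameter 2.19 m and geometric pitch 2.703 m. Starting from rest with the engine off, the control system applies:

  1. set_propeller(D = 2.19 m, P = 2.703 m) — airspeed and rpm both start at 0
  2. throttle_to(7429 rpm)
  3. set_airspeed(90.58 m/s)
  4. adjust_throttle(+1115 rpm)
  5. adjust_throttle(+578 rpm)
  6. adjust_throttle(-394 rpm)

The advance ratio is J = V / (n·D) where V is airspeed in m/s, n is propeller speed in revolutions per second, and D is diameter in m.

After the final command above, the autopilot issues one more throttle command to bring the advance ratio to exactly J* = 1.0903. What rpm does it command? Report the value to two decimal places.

set_propeller: D = 2.19 m, P = 2.703 m (p = P/D = 1.234247); state ← (V=0, rpm=0)
throttle_to(7429): rpm ← 7429
set_airspeed(90.58): V ← 90.58 m/s
adjust_throttle(+1115): rpm ← 7429 +1115 = 8544
adjust_throttle(+578): rpm ← 8544 +578 = 9122
adjust_throttle(-394): rpm ← 9122 -394 = 8728
final state: V = 90.58 m/s, rpm = 8728 → n = rpm/60 = 145.466667 rev/s
target J* = 1.0903; solve J* = V/(n·D) for n: n = V/(J*·D) = 90.58/(1.0903 × 2.19) = 37.935184 rev/s
rpm = 60·n = 2276.111011

rpm = 2276.11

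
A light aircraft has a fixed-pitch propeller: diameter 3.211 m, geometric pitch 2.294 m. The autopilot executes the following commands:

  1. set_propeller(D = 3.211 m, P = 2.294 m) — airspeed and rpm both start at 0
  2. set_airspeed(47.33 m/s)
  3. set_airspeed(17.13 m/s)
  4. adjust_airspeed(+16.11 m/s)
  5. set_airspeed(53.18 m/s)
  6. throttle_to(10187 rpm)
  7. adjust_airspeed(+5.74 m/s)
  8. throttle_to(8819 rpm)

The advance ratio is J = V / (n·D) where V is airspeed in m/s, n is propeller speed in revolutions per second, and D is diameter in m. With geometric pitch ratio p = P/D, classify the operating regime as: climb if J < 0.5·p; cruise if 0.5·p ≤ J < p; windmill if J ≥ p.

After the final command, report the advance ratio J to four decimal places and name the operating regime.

set_propeller: D = 3.211 m, P = 2.294 m (p = P/D = 0.714419); state ← (V=0, rpm=0)
set_airspeed(47.33): V ← 47.33 m/s
set_airspeed(17.13): V ← 17.13 m/s
adjust_airspeed(+16.11): V ← 17.13 +16.11 = 33.24 m/s
set_airspeed(53.18): V ← 53.18 m/s
throttle_to(10187): rpm ← 10187
adjust_airspeed(+5.74): V ← 53.18 +5.74 = 58.92 m/s
throttle_to(8819): rpm ← 8819
final state: V = 58.92 m/s, rpm = 8819 → n = rpm/60 = 146.983333 rev/s
J = V / (n·D) = 58.92 / (146.983333 × 3.211) = 0.124840
regime bands: climb J<0.3572 | cruise [0.3572, 0.7144) | windmill J≥0.7144
J = 0.1248 → climb

J = 0.1248, regime = climb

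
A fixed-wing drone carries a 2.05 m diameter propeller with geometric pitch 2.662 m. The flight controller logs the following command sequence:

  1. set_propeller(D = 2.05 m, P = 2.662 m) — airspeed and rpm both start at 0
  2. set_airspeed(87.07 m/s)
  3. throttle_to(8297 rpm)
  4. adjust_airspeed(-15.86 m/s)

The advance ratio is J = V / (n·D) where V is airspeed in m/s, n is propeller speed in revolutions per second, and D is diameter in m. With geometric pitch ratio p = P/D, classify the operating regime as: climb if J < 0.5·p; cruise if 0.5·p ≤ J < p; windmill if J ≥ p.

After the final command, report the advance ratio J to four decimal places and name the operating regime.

set_propeller: D = 2.05 m, P = 2.662 m (p = P/D = 1.298537); state ← (V=0, rpm=0)
set_airspeed(87.07): V ← 87.07 m/s
throttle_to(8297): rpm ← 8297
adjust_airspeed(-15.86): V ← 87.07 -15.86 = 71.21 m/s
final state: V = 71.21 m/s, rpm = 8297 → n = rpm/60 = 138.283333 rev/s
J = V / (n·D) = 71.21 / (138.283333 × 2.05) = 0.251199
regime bands: climb J<0.6493 | cruise [0.6493, 1.2985) | windmill J≥1.2985
J = 0.2512 → climb

J = 0.2512, regime = climb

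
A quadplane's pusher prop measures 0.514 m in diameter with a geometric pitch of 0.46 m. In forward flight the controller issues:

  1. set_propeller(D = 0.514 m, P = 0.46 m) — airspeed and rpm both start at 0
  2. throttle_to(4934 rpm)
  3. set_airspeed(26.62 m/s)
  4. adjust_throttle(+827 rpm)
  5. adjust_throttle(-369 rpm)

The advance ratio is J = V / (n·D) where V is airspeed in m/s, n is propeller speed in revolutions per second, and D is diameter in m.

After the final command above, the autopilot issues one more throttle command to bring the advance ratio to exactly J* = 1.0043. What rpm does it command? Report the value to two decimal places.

set_propeller: D = 0.514 m, P = 0.46 m (p = P/D = 0.894942); state ← (V=0, rpm=0)
throttle_to(4934): rpm ← 4934
set_airspeed(26.62): V ← 26.62 m/s
adjust_throttle(+827): rpm ← 4934 +827 = 5761
adjust_throttle(-369): rpm ← 5761 -369 = 5392
final state: V = 26.62 m/s, rpm = 5392 → n = rpm/60 = 89.866667 rev/s
target J* = 1.0043; solve J* = V/(n·D) for n: n = V/(J*·D) = 26.62/(1.0043 × 0.514) = 51.568140 rev/s
rpm = 60·n = 3094.088416

rpm = 3094.09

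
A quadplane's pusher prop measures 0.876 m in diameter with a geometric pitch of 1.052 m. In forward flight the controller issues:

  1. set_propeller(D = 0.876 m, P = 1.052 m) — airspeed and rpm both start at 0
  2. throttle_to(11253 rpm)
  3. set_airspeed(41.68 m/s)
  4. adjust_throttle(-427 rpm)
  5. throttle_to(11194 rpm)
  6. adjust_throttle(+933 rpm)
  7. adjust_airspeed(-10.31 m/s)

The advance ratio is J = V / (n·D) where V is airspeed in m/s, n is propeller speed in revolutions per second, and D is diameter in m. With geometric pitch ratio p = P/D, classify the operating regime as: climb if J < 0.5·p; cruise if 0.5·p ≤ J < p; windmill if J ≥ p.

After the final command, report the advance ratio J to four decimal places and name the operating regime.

set_propeller: D = 0.876 m, P = 1.052 m (p = P/D = 1.200913); state ← (V=0, rpm=0)
throttle_to(11253): rpm ← 11253
set_airspeed(41.68): V ← 41.68 m/s
adjust_throttle(-427): rpm ← 11253 -427 = 10826
throttle_to(11194): rpm ← 11194
adjust_throttle(+933): rpm ← 11194 +933 = 12127
adjust_airspeed(-10.31): V ← 41.68 -10.31 = 31.37 m/s
final state: V = 31.37 m/s, rpm = 12127 → n = rpm/60 = 202.116667 rev/s
J = V / (n·D) = 31.37 / (202.116667 × 0.876) = 0.177177
regime bands: climb J<0.6005 | cruise [0.6005, 1.2009) | windmill J≥1.2009
J = 0.1772 → climb

J = 0.1772, regime = climb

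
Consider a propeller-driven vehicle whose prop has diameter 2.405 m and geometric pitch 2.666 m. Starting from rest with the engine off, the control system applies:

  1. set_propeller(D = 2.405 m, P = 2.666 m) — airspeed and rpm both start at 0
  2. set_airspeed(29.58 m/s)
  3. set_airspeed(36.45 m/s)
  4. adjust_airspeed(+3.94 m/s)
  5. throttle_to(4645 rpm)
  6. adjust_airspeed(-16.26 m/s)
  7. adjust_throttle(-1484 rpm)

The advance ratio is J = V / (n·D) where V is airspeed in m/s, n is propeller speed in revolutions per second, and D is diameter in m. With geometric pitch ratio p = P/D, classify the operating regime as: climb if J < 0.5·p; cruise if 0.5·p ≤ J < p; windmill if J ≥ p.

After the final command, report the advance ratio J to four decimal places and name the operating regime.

set_propeller: D = 2.405 m, P = 2.666 m (p = P/D = 1.108524); state ← (V=0, rpm=0)
set_airspeed(29.58): V ← 29.58 m/s
set_airspeed(36.45): V ← 36.45 m/s
adjust_airspeed(+3.94): V ← 36.45 +3.94 = 40.39 m/s
throttle_to(4645): rpm ← 4645
adjust_airspeed(-16.26): V ← 40.39 -16.26 = 24.13 m/s
adjust_throttle(-1484): rpm ← 4645 -1484 = 3161
final state: V = 24.13 m/s, rpm = 3161 → n = rpm/60 = 52.683333 rev/s
J = V / (n·D) = 24.13 / (52.683333 × 2.405) = 0.190445
regime bands: climb J<0.5543 | cruise [0.5543, 1.1085) | windmill J≥1.1085
J = 0.1904 → climb

J = 0.1904, regime = climb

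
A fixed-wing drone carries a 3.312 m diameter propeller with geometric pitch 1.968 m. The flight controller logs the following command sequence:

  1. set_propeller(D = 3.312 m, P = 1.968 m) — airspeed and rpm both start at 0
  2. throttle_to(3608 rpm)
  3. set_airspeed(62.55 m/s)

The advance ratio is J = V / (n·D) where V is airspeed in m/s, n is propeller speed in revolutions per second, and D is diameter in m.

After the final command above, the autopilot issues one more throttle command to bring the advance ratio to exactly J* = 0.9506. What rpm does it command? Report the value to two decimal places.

set_propeller: D = 3.312 m, P = 1.968 m (p = P/D = 0.594203); state ← (V=0, rpm=0)
throttle_to(3608): rpm ← 3608
set_airspeed(62.55): V ← 62.55 m/s
final state: V = 62.55 m/s, rpm = 3608 → n = rpm/60 = 60.133333 rev/s
target J* = 0.9506; solve J* = V/(n·D) for n: n = V/(J*·D) = 62.55/(0.9506 × 3.312) = 19.867315 rev/s
rpm = 60·n = 1192.038895

rpm = 1192.04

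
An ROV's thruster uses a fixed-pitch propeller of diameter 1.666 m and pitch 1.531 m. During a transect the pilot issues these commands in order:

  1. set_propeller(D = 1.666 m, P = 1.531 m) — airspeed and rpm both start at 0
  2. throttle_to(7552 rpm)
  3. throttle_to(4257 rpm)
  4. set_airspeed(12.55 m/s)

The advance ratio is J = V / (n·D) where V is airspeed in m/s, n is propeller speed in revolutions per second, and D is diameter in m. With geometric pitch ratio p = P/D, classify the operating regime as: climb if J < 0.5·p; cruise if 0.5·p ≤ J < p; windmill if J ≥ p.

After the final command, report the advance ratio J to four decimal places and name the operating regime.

set_propeller: D = 1.666 m, P = 1.531 m (p = P/D = 0.918968); state ← (V=0, rpm=0)
throttle_to(7552): rpm ← 7552
throttle_to(4257): rpm ← 4257
set_airspeed(12.55): V ← 12.55 m/s
final state: V = 12.55 m/s, rpm = 4257 → n = rpm/60 = 70.950000 rev/s
J = V / (n·D) = 12.55 / (70.950000 × 1.666) = 0.106174
regime bands: climb J<0.4595 | cruise [0.4595, 0.9190) | windmill J≥0.9190
J = 0.1062 → climb

J = 0.1062, regime = climb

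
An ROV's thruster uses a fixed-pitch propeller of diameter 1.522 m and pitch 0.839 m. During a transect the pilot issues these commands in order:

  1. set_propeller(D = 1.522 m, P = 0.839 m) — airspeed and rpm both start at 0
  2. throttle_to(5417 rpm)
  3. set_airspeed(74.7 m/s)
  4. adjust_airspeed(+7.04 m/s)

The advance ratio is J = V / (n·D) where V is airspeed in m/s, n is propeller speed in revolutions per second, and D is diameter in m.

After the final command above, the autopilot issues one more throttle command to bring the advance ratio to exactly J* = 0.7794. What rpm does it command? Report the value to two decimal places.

rpm = 4134.38

set_propeller: D = 1.522 m, P = 0.839 m (p = P/D = 0.551248); state ← (V=0, rpm=0)
throttle_to(5417): rpm ← 5417
set_airspeed(74.7): V ← 74.7 m/s
adjust_airspeed(+7.04): V ← 74.7 +7.04 = 81.74 m/s
final state: V = 81.74 m/s, rpm = 5417 → n = rpm/60 = 90.283333 rev/s
target J* = 0.7794; solve J* = V/(n·D) for n: n = V/(J*·D) = 81.74/(0.7794 × 1.522) = 68.906403 rev/s
rpm = 60·n = 4134.384177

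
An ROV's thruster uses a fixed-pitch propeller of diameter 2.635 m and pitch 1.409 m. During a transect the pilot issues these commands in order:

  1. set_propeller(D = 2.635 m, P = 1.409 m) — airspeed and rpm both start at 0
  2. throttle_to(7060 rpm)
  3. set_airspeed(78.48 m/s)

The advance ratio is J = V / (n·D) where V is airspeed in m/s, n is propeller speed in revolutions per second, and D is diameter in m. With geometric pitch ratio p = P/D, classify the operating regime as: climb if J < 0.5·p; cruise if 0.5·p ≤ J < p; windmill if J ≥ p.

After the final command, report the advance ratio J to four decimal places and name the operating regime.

set_propeller: D = 2.635 m, P = 1.409 m (p = P/D = 0.534725); state ← (V=0, rpm=0)
throttle_to(7060): rpm ← 7060
set_airspeed(78.48): V ← 78.48 m/s
final state: V = 78.48 m/s, rpm = 7060 → n = rpm/60 = 117.666667 rev/s
J = V / (n·D) = 78.48 / (117.666667 × 2.635) = 0.253119
regime bands: climb J<0.2674 | cruise [0.2674, 0.5347) | windmill J≥0.5347
J = 0.2531 → climb

J = 0.2531, regime = climb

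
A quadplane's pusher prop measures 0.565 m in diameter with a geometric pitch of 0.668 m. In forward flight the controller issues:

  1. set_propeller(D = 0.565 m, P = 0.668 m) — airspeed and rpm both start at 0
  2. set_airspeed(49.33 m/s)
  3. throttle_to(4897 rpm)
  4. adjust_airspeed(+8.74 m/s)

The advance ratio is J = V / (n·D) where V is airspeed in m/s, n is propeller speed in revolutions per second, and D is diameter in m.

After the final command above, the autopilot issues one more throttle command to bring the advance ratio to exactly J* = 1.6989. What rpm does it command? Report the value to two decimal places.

rpm = 3629.83

set_propeller: D = 0.565 m, P = 0.668 m (p = P/D = 1.182301); state ← (V=0, rpm=0)
set_airspeed(49.33): V ← 49.33 m/s
throttle_to(4897): rpm ← 4897
adjust_airspeed(+8.74): V ← 49.33 +8.74 = 58.07 m/s
final state: V = 58.07 m/s, rpm = 4897 → n = rpm/60 = 81.616667 rev/s
target J* = 1.6989; solve J* = V/(n·D) for n: n = V/(J*·D) = 58.07/(1.6989 × 0.565) = 60.497240 rev/s
rpm = 60·n = 3629.834401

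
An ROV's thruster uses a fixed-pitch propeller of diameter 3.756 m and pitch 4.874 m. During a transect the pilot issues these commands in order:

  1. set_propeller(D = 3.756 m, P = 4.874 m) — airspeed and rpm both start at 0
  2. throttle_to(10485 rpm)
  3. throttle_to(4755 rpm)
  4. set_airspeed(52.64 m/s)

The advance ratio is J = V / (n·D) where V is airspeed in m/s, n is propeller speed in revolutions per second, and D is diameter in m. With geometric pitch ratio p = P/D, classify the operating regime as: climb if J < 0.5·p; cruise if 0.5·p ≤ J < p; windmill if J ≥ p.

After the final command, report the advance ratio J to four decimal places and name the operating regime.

set_propeller: D = 3.756 m, P = 4.874 m (p = P/D = 1.297657); state ← (V=0, rpm=0)
throttle_to(10485): rpm ← 10485
throttle_to(4755): rpm ← 4755
set_airspeed(52.64): V ← 52.64 m/s
final state: V = 52.64 m/s, rpm = 4755 → n = rpm/60 = 79.250000 rev/s
J = V / (n·D) = 52.64 / (79.250000 × 3.756) = 0.176844
regime bands: climb J<0.6488 | cruise [0.6488, 1.2977) | windmill J≥1.2977
J = 0.1768 → climb

J = 0.1768, regime = climb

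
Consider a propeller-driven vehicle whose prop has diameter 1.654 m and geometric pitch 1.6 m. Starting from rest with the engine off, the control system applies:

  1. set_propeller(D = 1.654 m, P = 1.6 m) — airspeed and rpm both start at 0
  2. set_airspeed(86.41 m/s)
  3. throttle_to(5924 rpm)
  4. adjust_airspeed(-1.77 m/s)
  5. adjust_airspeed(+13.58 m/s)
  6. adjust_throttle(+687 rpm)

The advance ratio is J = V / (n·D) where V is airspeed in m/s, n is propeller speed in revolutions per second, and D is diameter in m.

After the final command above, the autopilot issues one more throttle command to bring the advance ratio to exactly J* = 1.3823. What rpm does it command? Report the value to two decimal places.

rpm = 2577.59

set_propeller: D = 1.654 m, P = 1.6 m (p = P/D = 0.967352); state ← (V=0, rpm=0)
set_airspeed(86.41): V ← 86.41 m/s
throttle_to(5924): rpm ← 5924
adjust_airspeed(-1.77): V ← 86.41 -1.77 = 84.64 m/s
adjust_airspeed(+13.58): V ← 84.64 +13.58 = 98.22 m/s
adjust_throttle(+687): rpm ← 5924 +687 = 6611
final state: V = 98.22 m/s, rpm = 6611 → n = rpm/60 = 110.183333 rev/s
target J* = 1.3823; solve J* = V/(n·D) for n: n = V/(J*·D) = 98.22/(1.3823 × 1.654) = 42.959787 rev/s
rpm = 60·n = 2577.587203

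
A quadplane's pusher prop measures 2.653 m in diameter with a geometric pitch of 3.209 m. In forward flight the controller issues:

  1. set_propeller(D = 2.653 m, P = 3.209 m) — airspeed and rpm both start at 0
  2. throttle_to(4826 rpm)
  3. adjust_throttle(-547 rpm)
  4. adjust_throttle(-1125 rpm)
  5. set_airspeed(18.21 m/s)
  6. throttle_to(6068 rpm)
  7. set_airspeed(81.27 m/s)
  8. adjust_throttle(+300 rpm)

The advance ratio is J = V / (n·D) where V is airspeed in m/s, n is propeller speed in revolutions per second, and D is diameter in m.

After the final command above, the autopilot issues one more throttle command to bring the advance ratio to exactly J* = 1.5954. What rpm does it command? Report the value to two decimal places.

rpm = 1152.06

set_propeller: D = 2.653 m, P = 3.209 m (p = P/D = 1.209574); state ← (V=0, rpm=0)
throttle_to(4826): rpm ← 4826
adjust_throttle(-547): rpm ← 4826 -547 = 4279
adjust_throttle(-1125): rpm ← 4279 -1125 = 3154
set_airspeed(18.21): V ← 18.21 m/s
throttle_to(6068): rpm ← 6068
set_airspeed(81.27): V ← 81.27 m/s
adjust_throttle(+300): rpm ← 6068 +300 = 6368
final state: V = 81.27 m/s, rpm = 6368 → n = rpm/60 = 106.133333 rev/s
target J* = 1.5954; solve J* = V/(n·D) for n: n = V/(J*·D) = 81.27/(1.5954 × 2.653) = 19.200981 rev/s
rpm = 60·n = 1152.058871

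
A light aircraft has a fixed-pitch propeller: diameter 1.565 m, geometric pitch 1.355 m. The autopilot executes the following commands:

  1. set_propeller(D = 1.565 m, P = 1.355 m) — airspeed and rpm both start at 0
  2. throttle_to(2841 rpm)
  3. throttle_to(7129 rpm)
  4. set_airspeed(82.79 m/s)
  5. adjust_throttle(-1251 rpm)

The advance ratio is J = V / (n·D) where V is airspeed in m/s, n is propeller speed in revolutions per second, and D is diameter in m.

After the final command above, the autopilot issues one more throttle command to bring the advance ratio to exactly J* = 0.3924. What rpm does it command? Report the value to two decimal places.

set_propeller: D = 1.565 m, P = 1.355 m (p = P/D = 0.865815); state ← (V=0, rpm=0)
throttle_to(2841): rpm ← 2841
throttle_to(7129): rpm ← 7129
set_airspeed(82.79): V ← 82.79 m/s
adjust_throttle(-1251): rpm ← 7129 -1251 = 5878
final state: V = 82.79 m/s, rpm = 5878 → n = rpm/60 = 97.966667 rev/s
target J* = 0.3924; solve J* = V/(n·D) for n: n = V/(J*·D) = 82.79/(0.3924 × 1.565) = 134.813859 rev/s
rpm = 60·n = 8088.831570

rpm = 8088.83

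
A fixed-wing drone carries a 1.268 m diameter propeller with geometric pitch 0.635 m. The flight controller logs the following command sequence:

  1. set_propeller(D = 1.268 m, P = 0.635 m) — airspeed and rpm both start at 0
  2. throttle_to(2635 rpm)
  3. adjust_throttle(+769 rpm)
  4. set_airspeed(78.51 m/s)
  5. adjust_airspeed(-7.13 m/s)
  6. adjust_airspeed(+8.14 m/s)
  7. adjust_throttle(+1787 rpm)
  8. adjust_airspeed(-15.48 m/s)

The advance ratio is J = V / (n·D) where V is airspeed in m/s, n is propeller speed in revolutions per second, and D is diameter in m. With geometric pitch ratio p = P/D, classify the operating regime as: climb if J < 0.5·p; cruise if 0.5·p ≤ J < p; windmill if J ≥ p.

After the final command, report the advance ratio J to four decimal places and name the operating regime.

J = 0.5838, regime = windmill

set_propeller: D = 1.268 m, P = 0.635 m (p = P/D = 0.500789); state ← (V=0, rpm=0)
throttle_to(2635): rpm ← 2635
adjust_throttle(+769): rpm ← 2635 +769 = 3404
set_airspeed(78.51): V ← 78.51 m/s
adjust_airspeed(-7.13): V ← 78.51 -7.13 = 71.38 m/s
adjust_airspeed(+8.14): V ← 71.38 +8.14 = 79.52 m/s
adjust_throttle(+1787): rpm ← 3404 +1787 = 5191
adjust_airspeed(-15.48): V ← 79.52 -15.48 = 64.04 m/s
final state: V = 64.04 m/s, rpm = 5191 → n = rpm/60 = 86.516667 rev/s
J = V / (n·D) = 64.04 / (86.516667 × 1.268) = 0.583757
regime bands: climb J<0.2504 | cruise [0.2504, 0.5008) | windmill J≥0.5008
J = 0.5838 → windmill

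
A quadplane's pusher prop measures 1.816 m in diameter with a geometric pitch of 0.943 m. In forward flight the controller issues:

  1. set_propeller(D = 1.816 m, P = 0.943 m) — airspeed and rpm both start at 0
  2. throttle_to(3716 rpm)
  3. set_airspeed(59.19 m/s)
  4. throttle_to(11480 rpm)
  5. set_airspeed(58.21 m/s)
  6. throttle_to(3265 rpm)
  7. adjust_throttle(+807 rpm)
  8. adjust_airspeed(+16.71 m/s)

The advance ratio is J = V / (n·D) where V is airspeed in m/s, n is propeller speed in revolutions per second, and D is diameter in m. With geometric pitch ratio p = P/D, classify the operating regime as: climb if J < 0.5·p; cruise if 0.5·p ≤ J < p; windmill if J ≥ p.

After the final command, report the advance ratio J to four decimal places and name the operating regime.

set_propeller: D = 1.816 m, P = 0.943 m (p = P/D = 0.519273); state ← (V=0, rpm=0)
throttle_to(3716): rpm ← 3716
set_airspeed(59.19): V ← 59.19 m/s
throttle_to(11480): rpm ← 11480
set_airspeed(58.21): V ← 58.21 m/s
throttle_to(3265): rpm ← 3265
adjust_throttle(+807): rpm ← 3265 +807 = 4072
adjust_airspeed(+16.71): V ← 58.21 +16.71 = 74.92 m/s
final state: V = 74.92 m/s, rpm = 4072 → n = rpm/60 = 67.866667 rev/s
J = V / (n·D) = 74.92 / (67.866667 × 1.816) = 0.607891
regime bands: climb J<0.2596 | cruise [0.2596, 0.5193) | windmill J≥0.5193
J = 0.6079 → windmill

J = 0.6079, regime = windmill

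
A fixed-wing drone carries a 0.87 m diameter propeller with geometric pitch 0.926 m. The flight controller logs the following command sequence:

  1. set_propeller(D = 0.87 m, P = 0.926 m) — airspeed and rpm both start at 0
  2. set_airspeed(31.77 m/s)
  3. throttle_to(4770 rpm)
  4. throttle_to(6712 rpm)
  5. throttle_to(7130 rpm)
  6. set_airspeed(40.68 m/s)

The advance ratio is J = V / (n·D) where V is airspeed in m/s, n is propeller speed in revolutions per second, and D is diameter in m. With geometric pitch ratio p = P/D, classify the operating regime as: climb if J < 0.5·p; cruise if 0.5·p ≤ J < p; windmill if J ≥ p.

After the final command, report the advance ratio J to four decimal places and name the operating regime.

set_propeller: D = 0.87 m, P = 0.926 m (p = P/D = 1.064368); state ← (V=0, rpm=0)
set_airspeed(31.77): V ← 31.77 m/s
throttle_to(4770): rpm ← 4770
throttle_to(6712): rpm ← 6712
throttle_to(7130): rpm ← 7130
set_airspeed(40.68): V ← 40.68 m/s
final state: V = 40.68 m/s, rpm = 7130 → n = rpm/60 = 118.833333 rev/s
J = V / (n·D) = 40.68 / (118.833333 × 0.87) = 0.393481
regime bands: climb J<0.5322 | cruise [0.5322, 1.0644) | windmill J≥1.0644
J = 0.3935 → climb

J = 0.3935, regime = climb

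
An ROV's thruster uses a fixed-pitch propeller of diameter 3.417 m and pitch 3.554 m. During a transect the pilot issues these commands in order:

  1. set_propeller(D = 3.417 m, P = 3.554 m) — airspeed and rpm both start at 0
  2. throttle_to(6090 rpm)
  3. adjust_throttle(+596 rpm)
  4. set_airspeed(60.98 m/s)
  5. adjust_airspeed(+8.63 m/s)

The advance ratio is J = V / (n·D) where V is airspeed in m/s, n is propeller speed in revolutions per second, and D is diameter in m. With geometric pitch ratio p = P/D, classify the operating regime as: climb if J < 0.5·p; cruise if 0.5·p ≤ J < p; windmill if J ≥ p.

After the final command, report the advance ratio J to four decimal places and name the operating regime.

J = 0.1828, regime = climb

set_propeller: D = 3.417 m, P = 3.554 m (p = P/D = 1.040094); state ← (V=0, rpm=0)
throttle_to(6090): rpm ← 6090
adjust_throttle(+596): rpm ← 6090 +596 = 6686
set_airspeed(60.98): V ← 60.98 m/s
adjust_airspeed(+8.63): V ← 60.98 +8.63 = 69.61 m/s
final state: V = 69.61 m/s, rpm = 6686 → n = rpm/60 = 111.433333 rev/s
J = V / (n·D) = 69.61 / (111.433333 × 3.417) = 0.182815
regime bands: climb J<0.5200 | cruise [0.5200, 1.0401) | windmill J≥1.0401
J = 0.1828 → climb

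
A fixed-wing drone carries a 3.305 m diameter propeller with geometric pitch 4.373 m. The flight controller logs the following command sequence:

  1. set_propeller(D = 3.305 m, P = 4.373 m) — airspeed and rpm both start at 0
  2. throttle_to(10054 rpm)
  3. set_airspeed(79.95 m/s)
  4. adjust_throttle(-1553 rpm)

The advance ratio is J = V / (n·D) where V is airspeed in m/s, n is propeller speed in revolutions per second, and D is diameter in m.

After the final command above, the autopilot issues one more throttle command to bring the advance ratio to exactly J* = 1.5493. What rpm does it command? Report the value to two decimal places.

rpm = 936.83

set_propeller: D = 3.305 m, P = 4.373 m (p = P/D = 1.323147); state ← (V=0, rpm=0)
throttle_to(10054): rpm ← 10054
set_airspeed(79.95): V ← 79.95 m/s
adjust_throttle(-1553): rpm ← 10054 -1553 = 8501
final state: V = 79.95 m/s, rpm = 8501 → n = rpm/60 = 141.683333 rev/s
target J* = 1.5493; solve J* = V/(n·D) for n: n = V/(J*·D) = 79.95/(1.5493 × 3.305) = 15.613903 rev/s
rpm = 60·n = 936.834194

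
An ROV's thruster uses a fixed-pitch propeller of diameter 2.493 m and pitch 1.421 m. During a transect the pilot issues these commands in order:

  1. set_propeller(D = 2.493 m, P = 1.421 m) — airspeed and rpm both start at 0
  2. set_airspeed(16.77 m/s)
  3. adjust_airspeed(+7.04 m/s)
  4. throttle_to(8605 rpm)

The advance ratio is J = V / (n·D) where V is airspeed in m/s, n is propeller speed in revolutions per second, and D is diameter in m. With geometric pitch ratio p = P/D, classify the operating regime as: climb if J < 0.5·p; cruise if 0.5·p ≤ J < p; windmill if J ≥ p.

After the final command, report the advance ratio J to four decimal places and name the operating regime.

set_propeller: D = 2.493 m, P = 1.421 m (p = P/D = 0.569996); state ← (V=0, rpm=0)
set_airspeed(16.77): V ← 16.77 m/s
adjust_airspeed(+7.04): V ← 16.77 +7.04 = 23.81 m/s
throttle_to(8605): rpm ← 8605
final state: V = 23.81 m/s, rpm = 8605 → n = rpm/60 = 143.416667 rev/s
J = V / (n·D) = 23.81 / (143.416667 × 2.493) = 0.066594
regime bands: climb J<0.2850 | cruise [0.2850, 0.5700) | windmill J≥0.5700
J = 0.0666 → climb

J = 0.0666, regime = climb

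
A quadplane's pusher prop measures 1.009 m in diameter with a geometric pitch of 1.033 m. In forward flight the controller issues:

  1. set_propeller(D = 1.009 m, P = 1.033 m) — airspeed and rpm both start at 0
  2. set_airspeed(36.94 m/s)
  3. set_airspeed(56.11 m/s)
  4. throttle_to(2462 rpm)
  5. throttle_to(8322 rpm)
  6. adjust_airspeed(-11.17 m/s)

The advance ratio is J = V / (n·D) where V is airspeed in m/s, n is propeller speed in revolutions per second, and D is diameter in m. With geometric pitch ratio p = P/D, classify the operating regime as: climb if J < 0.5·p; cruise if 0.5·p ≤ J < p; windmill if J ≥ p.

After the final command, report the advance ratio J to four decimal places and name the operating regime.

J = 0.3211, regime = climb

set_propeller: D = 1.009 m, P = 1.033 m (p = P/D = 1.023786); state ← (V=0, rpm=0)
set_airspeed(36.94): V ← 36.94 m/s
set_airspeed(56.11): V ← 56.11 m/s
throttle_to(2462): rpm ← 2462
throttle_to(8322): rpm ← 8322
adjust_airspeed(-11.17): V ← 56.11 -11.17 = 44.94 m/s
final state: V = 44.94 m/s, rpm = 8322 → n = rpm/60 = 138.700000 rev/s
J = V / (n·D) = 44.94 / (138.700000 × 1.009) = 0.321119
regime bands: climb J<0.5119 | cruise [0.5119, 1.0238) | windmill J≥1.0238
J = 0.3211 → climb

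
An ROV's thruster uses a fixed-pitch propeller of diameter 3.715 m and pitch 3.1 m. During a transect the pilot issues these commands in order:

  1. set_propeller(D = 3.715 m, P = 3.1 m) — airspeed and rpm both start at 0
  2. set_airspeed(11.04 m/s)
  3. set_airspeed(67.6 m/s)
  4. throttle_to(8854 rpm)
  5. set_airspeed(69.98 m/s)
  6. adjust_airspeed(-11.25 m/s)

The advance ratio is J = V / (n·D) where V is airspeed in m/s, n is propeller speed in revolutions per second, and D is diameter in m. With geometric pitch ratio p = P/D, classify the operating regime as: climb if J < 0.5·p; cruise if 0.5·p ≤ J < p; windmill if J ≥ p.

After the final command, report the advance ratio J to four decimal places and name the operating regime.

J = 0.1071, regime = climb

set_propeller: D = 3.715 m, P = 3.1 m (p = P/D = 0.834455); state ← (V=0, rpm=0)
set_airspeed(11.04): V ← 11.04 m/s
set_airspeed(67.6): V ← 67.6 m/s
throttle_to(8854): rpm ← 8854
set_airspeed(69.98): V ← 69.98 m/s
adjust_airspeed(-11.25): V ← 69.98 -11.25 = 58.73 m/s
final state: V = 58.73 m/s, rpm = 8854 → n = rpm/60 = 147.566667 rev/s
J = V / (n·D) = 58.73 / (147.566667 × 3.715) = 0.107130
regime bands: climb J<0.4172 | cruise [0.4172, 0.8345) | windmill J≥0.8345
J = 0.1071 → climb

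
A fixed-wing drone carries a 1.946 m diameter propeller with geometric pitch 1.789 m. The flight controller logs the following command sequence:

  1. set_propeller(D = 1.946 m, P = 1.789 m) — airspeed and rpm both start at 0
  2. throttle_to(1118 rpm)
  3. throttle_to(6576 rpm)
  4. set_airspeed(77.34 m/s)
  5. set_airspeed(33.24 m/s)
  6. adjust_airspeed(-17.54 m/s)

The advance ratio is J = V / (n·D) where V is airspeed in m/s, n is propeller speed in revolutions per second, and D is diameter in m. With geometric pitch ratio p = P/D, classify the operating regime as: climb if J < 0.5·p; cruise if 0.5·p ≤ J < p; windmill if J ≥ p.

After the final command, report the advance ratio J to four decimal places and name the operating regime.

set_propeller: D = 1.946 m, P = 1.789 m (p = P/D = 0.919322); state ← (V=0, rpm=0)
throttle_to(1118): rpm ← 1118
throttle_to(6576): rpm ← 6576
set_airspeed(77.34): V ← 77.34 m/s
set_airspeed(33.24): V ← 33.24 m/s
adjust_airspeed(-17.54): V ← 33.24 -17.54 = 15.7 m/s
final state: V = 15.7 m/s, rpm = 6576 → n = rpm/60 = 109.600000 rev/s
J = V / (n·D) = 15.7 / (109.600000 × 1.946) = 0.073612
regime bands: climb J<0.4597 | cruise [0.4597, 0.9193) | windmill J≥0.9193
J = 0.0736 → climb

J = 0.0736, regime = climb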